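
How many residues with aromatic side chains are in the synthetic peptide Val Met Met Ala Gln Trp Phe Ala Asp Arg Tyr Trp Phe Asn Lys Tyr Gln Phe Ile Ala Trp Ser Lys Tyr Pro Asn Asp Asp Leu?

The aromatic amino acids are Phe (F, benzyl), Trp (W, indole), and Tyr (Y, phenol).
Matching residues: Trp6, Phe7, Tyr11, Trp12, Phe13, Tyr16, Phe18, Trp21, Tyr24.

9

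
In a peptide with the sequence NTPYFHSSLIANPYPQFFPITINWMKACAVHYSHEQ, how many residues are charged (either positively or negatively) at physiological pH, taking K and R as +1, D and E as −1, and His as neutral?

2

Charged side chains at pH ~7.4: K, R (positive); D, E (negative).
Matching residues: K26, E35.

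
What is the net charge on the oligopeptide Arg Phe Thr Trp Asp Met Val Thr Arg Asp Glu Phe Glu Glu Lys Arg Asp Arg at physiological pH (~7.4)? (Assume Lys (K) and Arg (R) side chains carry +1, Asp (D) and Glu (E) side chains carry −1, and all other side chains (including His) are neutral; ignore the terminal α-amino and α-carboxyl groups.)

Positive (K, R): Arg1, Arg9, Lys15, Arg16, Arg18 → +5.
Negative (D, E): Asp5, Asp10, Glu11, Glu13, Glu14, Asp17 → −6.
Net charge = (+5) + (−6) = −1.

-1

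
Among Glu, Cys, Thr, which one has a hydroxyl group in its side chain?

Thr

S, T, and Y are the three residues with a side-chain hydroxyl.
Of the listed options, only Thr belongs to this group.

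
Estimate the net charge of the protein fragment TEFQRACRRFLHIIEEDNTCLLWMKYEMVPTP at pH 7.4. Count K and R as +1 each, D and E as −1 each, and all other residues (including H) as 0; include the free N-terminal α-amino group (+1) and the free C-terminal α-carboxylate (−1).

-1

Positive (K, R): R5, R8, R9, K25 → +4.
Negative (D, E): E2, E15, E16, D17, E27 → −5.
The N-terminus (+1) and C-terminus (−1) cancel.
Net charge = (+4) + (−5) = −1.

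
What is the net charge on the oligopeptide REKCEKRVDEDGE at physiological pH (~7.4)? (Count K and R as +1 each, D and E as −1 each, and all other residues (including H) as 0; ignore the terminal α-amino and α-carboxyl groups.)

Positive (K, R): R1, K3, K6, R7 → +4.
Negative (D, E): E2, E5, D9, E10, D11, E13 → −6.
Net charge = (+4) + (−6) = −2.

-2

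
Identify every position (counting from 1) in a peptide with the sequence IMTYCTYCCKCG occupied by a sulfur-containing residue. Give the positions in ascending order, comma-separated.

2, 5, 8, 9, 11

The sulfur-bearing residues are cysteine (–SH) and methionine (–S–CH₃).
Matching residues: M2, C5, C8, C9, C11.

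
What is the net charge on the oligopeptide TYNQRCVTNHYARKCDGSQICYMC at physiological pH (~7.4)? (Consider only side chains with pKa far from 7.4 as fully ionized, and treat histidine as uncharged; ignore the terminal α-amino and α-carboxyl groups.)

Near pH 7.4, K and R contribute +1 each, D and E contribute −1 each, and every other side chain (His included, as stated) is uncharged.
Positive (K, R): R5, R13, K14 → +3.
Negative (D, E): D16 → −1.
Net charge = (+3) + (−1) = +2.

+2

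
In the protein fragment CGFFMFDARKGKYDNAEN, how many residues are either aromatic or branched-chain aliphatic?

4

Aromatic: F, W, Y. Branched-chain aliphatic: I, L, V.
Aromatic residues here: F3, F4, F6, Y13 (4).
Branched-chain aliphatic residues here: none (0).
The two groups share no amino acid, so total = 4 + 0 = 4.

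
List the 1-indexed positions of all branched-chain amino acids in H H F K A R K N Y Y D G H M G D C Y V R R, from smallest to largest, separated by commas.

19

The BCAAs are Val, Leu, and Ile — aliphatic side chains with a branch point.
Matching residues: V19.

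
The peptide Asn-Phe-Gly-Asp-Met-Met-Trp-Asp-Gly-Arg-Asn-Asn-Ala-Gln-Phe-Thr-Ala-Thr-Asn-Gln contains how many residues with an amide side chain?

6

Asparagine (N) and glutamine (Q) have uncharged amide side chains.
Matching residues: Asn1, Asn11, Asn12, Gln14, Asn19, Gln20.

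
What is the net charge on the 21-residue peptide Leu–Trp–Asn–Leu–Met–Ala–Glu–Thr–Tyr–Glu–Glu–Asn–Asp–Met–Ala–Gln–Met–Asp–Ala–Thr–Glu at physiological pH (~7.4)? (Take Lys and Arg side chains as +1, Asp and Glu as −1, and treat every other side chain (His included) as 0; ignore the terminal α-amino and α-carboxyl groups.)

Positive (K, R): none → +0.
Negative (D, E): Glu7, Glu10, Glu11, Asp13, Asp18, Glu21 → −6.
Net charge = (+0) + (−6) = −6.

-6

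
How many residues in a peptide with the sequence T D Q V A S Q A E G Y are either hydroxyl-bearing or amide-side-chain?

Hydroxyl-bearing: S, T, Y. Amide-side-chain: N, Q.
Hydroxyl-bearing residues here: T1, S6, Y11 (3).
Amide-side-chain residues here: Q3, Q7 (2).
The two groups share no amino acid, so total = 3 + 2 = 5.

5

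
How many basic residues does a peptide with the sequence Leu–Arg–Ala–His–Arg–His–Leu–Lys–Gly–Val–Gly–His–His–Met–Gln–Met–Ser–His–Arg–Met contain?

Lysine (K), arginine (R), and histidine (H) have basic, nitrogen-containing side chains.
Matching residues: Arg2, His4, Arg5, His6, Lys8, His12, His13, His18, Arg19.

9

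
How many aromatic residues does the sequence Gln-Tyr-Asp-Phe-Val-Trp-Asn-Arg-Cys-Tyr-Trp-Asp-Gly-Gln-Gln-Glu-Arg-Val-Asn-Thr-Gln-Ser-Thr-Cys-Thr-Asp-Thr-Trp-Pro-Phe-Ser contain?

7

Phenylalanine (F), tryptophan (W), and tyrosine (Y) have aromatic ring side chains.
Matching residues: Tyr2, Phe4, Trp6, Tyr10, Trp11, Trp28, Phe30.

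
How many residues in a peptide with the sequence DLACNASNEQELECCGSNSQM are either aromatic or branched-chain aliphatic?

2

Aromatic: F, W, Y. Branched-chain aliphatic: I, L, V.
Aromatic residues here: none (0).
Branched-chain aliphatic residues here: L2, L12 (2).
The two groups share no amino acid, so total = 0 + 2 = 2.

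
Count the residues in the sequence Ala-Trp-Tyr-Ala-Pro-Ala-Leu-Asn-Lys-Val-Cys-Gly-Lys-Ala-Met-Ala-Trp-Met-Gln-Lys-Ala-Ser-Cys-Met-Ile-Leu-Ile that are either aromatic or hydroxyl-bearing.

4

Aromatic: F, W, Y. Hydroxyl-bearing: S, T, Y.
Aromatic residues here: Trp2, Tyr3, Trp17 (3).
Hydroxyl-bearing residues here: Tyr3, Ser22 (2).
Y is in both groups, so the 1 Y residue must not be double-counted.
Total = 3 + 2 − 1 = 4.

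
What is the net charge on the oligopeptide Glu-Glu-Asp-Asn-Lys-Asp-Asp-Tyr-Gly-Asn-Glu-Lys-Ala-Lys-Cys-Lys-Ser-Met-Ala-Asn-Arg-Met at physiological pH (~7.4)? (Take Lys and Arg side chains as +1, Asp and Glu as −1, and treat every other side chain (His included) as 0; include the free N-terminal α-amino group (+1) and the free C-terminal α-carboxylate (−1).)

-1

Positive (K, R): Lys5, Lys12, Lys14, Lys16, Arg21 → +5.
Negative (D, E): Glu1, Glu2, Asp3, Asp6, Asp7, Glu11 → −6.
The N-terminus (+1) and C-terminus (−1) cancel.
Net charge = (+5) + (−6) = −1.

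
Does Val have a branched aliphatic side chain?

The BCAAs are Val, Leu, and Ile — aliphatic side chains with a branch point.
Valine is in this group.

Yes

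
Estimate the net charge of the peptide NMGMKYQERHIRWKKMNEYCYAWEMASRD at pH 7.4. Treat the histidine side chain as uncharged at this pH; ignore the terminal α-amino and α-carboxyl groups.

+2

The side chains ionized at physiological pH are Lys/Arg (+1) and Asp/Glu (−1); with His treated as neutral, nothing else contributes.
Positive (K, R): K5, R9, R12, K14, K15, R28 → +6.
Negative (D, E): E8, E18, E24, D29 → −4.
Net charge = (+6) + (−4) = +2.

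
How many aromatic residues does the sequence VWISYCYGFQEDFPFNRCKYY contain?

Phenylalanine (F), tryptophan (W), and tyrosine (Y) have aromatic ring side chains.
Matching residues: W2, Y5, Y7, F9, F13, F15, Y20, Y21.

8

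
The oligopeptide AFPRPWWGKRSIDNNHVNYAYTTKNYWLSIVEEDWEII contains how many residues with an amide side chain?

4

The amide-side-chain residues are Asn (N) and Gln (Q).
Matching residues: N14, N15, N18, N25.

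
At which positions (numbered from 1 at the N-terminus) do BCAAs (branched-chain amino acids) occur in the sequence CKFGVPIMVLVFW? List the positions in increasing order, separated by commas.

5, 7, 9, 10, 11

V, L, and I make up the branched-chain aliphatic group.
Matching residues: V5, I7, V9, L10, V11.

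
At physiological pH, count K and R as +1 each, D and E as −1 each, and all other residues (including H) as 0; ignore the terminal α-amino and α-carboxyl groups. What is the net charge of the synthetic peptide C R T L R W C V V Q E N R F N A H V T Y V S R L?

Positive (K, R): R2, R5, R13, R23 → +4.
Negative (D, E): E11 → −1.
Net charge = (+4) + (−1) = +3.

+3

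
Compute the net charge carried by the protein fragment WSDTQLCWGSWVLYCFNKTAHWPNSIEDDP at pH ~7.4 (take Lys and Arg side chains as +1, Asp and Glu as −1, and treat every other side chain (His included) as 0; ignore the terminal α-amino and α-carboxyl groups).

-3

Positive (K, R): K18 → +1.
Negative (D, E): D3, E27, D28, D29 → −4.
Net charge = (+1) + (−4) = −3.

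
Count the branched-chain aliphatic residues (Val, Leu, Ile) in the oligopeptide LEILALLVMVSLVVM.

Matching residues: L1, I3, L4, L6, L7, V8, V10, L12, V13, V14.

10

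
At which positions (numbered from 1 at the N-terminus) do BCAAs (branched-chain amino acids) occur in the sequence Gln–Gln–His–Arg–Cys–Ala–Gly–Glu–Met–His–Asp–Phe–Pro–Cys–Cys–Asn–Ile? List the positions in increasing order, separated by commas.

17

The BCAAs are Val, Leu, and Ile — aliphatic side chains with a branch point.
Matching residues: Ile17.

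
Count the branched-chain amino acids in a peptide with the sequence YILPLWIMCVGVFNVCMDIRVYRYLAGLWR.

Valine (V), leucine (L), and isoleucine (I) are the branched-chain amino acids.
Matching residues: I2, L3, L5, I7, V10, V12, V15, I19, V21, L25, L28.

11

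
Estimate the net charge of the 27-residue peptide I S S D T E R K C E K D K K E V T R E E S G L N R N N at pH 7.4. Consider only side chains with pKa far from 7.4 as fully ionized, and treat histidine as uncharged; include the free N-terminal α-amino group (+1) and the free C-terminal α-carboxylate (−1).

Near pH 7.4, K and R contribute +1 each, D and E contribute −1 each, and every other side chain (His included, as stated) is uncharged.
Positive (K, R): R7, K8, K11, K13, K14, R18, R25 → +7.
Negative (D, E): D4, E6, E10, D12, E15, E19, E20 → −7.
The N-terminus (+1) and C-terminus (−1) cancel.
Net charge = (+7) + (−7) = 0.

0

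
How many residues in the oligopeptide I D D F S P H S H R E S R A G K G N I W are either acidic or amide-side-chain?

4

Acidic: D, E. Amide-side-chain: N, Q.
Acidic residues here: D2, D3, E11 (3).
Amide-side-chain residues here: N18 (1).
The two groups share no amino acid, so total = 3 + 1 = 4.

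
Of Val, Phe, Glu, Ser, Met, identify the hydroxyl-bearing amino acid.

Serine (S), threonine (T), and tyrosine (Y) each carry a hydroxyl group on the side chain.
Of the listed options, only Ser belongs to this group.

Ser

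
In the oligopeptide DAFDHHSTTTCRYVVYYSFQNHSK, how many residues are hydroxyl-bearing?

S, T, and Y are the three residues with a side-chain hydroxyl.
Matching residues: S7, T8, T9, T10, Y13, Y16, Y17, S18, S23.

9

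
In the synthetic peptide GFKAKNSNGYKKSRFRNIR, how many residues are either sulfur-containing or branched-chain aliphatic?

1

Sulfur-containing: C, M. Branched-chain aliphatic: I, L, V.
Sulfur-containing residues here: none (0).
Branched-chain aliphatic residues here: I18 (1).
The two groups share no amino acid, so total = 0 + 1 = 1.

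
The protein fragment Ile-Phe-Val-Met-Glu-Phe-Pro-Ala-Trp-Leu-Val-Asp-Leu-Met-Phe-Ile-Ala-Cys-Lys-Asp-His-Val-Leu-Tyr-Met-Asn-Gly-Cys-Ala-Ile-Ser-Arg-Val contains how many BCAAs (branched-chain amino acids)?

V, L, and I make up the branched-chain aliphatic group.
Matching residues: Ile1, Val3, Leu10, Val11, Leu13, Ile16, Val22, Leu23, Ile30, Val33.

10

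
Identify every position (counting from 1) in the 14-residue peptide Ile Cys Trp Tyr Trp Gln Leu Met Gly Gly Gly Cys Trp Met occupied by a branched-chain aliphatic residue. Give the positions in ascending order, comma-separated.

1, 7

V, L, and I make up the branched-chain aliphatic group.
Matching residues: Ile1, Leu7.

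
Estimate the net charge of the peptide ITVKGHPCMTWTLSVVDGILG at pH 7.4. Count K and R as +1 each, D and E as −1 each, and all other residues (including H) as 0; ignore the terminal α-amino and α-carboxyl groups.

Positive (K, R): K4 → +1.
Negative (D, E): D17 → −1.
Net charge = (+1) + (−1) = 0.

0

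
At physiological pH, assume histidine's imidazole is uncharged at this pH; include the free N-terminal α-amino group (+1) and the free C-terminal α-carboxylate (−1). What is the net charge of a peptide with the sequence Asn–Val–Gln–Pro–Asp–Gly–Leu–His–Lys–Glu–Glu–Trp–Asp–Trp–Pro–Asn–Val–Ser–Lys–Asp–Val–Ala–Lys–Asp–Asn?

-3

The side chains ionized at physiological pH are Lys/Arg (+1) and Asp/Glu (−1); with His treated as neutral, nothing else contributes.
Positive (K, R): Lys9, Lys19, Lys23 → +3.
Negative (D, E): Asp5, Glu10, Glu11, Asp13, Asp20, Asp24 → −6.
The N-terminus (+1) and C-terminus (−1) cancel.
Net charge = (+3) + (−6) = −3.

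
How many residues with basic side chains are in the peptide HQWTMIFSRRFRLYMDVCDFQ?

The basic amino acids are Lys (K), Arg (R), and His (H).
Matching residues: H1, R9, R10, R12.

4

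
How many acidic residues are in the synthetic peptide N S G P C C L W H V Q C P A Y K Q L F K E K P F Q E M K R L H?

Aspartate (D) and glutamate (E) have carboxylic-acid side chains and are the acidic amino acids.
Matching residues: E21, E26.

2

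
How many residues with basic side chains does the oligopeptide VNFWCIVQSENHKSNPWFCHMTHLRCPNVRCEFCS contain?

K, R, and H are the three residues with basic side chains (ε-amine, guanidinium, and imidazole respectively).
Matching residues: H12, K13, H20, H23, R25, R30.

6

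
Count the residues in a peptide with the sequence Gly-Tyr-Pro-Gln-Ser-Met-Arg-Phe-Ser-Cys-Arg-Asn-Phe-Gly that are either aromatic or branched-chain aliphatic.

3

Aromatic: F, W, Y. Branched-chain aliphatic: I, L, V.
Aromatic residues here: Tyr2, Phe8, Phe13 (3).
Branched-chain aliphatic residues here: none (0).
The two groups share no amino acid, so total = 3 + 0 = 3.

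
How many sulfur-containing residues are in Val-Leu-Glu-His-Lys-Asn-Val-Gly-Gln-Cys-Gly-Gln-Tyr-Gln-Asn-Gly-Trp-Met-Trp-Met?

The sulfur-bearing residues are cysteine (–SH) and methionine (–S–CH₃).
Matching residues: Cys10, Met18, Met20.

3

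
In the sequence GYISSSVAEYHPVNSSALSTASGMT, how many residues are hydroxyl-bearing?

The –OH-bearing residues are Ser, Thr (aliphatic alcohols), and Tyr (phenol).
Matching residues: Y2, S4, S5, S6, Y10, S15, S16, S19, T20, S22, T25.

11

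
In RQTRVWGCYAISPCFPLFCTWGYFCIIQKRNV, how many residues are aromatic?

7

Phenylalanine (F), tryptophan (W), and tyrosine (Y) have aromatic ring side chains.
Matching residues: W6, Y9, F15, F18, W21, Y23, F24.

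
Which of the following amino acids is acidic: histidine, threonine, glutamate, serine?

glutamate

Only D (aspartate) and E (glutamate) carry a side-chain carboxylic acid.
Of the listed options, only glutamate belongs to this group.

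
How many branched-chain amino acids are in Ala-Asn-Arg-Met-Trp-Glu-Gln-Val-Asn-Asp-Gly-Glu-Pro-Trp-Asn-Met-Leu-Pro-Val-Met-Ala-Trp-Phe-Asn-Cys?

The BCAAs are Val, Leu, and Ile — aliphatic side chains with a branch point.
Matching residues: Val8, Leu17, Val19.

3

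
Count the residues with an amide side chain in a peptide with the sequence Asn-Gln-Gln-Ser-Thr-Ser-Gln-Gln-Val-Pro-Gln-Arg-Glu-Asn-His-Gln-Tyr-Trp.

8

Only N (asparagine) and Q (glutamine) carry a side-chain carboxamide.
Matching residues: Asn1, Gln2, Gln3, Gln7, Gln8, Gln11, Asn14, Gln16.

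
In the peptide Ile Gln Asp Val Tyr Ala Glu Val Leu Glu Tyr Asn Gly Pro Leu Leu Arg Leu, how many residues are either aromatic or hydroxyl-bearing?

Aromatic: F, W, Y. Hydroxyl-bearing: S, T, Y.
Aromatic residues here: Tyr5, Tyr11 (2).
Hydroxyl-bearing residues here: Tyr5, Tyr11 (2).
Y is in both groups, so the 2 Y residues must not be double-counted.
Total = 2 + 2 − 2 = 2.

2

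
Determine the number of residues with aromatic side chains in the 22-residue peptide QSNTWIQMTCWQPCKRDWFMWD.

Phenylalanine (F), tryptophan (W), and tyrosine (Y) have aromatic ring side chains.
Matching residues: W5, W11, W18, F19, W21.

5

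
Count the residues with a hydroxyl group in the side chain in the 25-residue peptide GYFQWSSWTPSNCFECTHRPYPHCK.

S, T, and Y are the three residues with a side-chain hydroxyl.
Matching residues: Y2, S6, S7, T9, S11, T17, Y21.

7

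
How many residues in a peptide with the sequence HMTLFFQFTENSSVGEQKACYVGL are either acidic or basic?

4

Acidic: D, E. Basic: H, K, R.
Acidic residues here: E10, E16 (2).
Basic residues here: H1, K18 (2).
The two groups share no amino acid, so total = 2 + 2 = 4.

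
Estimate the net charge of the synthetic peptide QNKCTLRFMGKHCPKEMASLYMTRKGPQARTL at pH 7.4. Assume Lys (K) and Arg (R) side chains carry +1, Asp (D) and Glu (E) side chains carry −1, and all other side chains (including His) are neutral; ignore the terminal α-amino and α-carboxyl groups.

+6

Positive (K, R): K3, R7, K11, K15, R24, K25, R30 → +7.
Negative (D, E): E16 → −1.
Net charge = (+7) + (−1) = +6.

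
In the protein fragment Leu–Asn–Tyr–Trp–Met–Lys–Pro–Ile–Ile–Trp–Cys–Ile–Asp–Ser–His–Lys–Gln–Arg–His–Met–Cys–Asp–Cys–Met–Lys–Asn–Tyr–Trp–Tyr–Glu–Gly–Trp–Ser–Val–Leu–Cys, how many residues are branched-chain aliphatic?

Valine (V), leucine (L), and isoleucine (I) are the branched-chain amino acids.
Matching residues: Leu1, Ile8, Ile9, Ile12, Val34, Leu35.

6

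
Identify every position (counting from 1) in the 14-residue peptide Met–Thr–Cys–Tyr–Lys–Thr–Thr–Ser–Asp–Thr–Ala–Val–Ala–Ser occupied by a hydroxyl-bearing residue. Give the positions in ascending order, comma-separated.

2, 4, 6, 7, 8, 10, 14

Serine (S), threonine (T), and tyrosine (Y) each carry a hydroxyl group on the side chain.
Matching residues: Thr2, Tyr4, Thr6, Thr7, Ser8, Thr10, Ser14.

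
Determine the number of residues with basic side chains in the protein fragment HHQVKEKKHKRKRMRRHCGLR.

K, R, and H are the three residues with basic side chains (ε-amine, guanidinium, and imidazole respectively).
Matching residues: H1, H2, K5, K7, K8, H9, K10, R11, K12, R13, R15, R16, H17, R21.

14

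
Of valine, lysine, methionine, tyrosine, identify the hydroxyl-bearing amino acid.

tyrosine

S, T, and Y are the three residues with a side-chain hydroxyl.
Of the listed options, only tyrosine belongs to this group.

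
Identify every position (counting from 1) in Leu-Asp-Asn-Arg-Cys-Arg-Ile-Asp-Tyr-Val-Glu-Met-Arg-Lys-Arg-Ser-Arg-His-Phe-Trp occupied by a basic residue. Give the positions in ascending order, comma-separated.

4, 6, 13, 14, 15, 17, 18

The basic amino acids are Lys (K), Arg (R), and His (H).
Matching residues: Arg4, Arg6, Arg13, Lys14, Arg15, Arg17, His18.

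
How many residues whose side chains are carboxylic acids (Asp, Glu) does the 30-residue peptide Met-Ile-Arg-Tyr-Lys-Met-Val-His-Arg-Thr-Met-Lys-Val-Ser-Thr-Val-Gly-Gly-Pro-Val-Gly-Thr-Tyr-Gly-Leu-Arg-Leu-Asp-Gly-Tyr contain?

Matching residues: Asp28.

1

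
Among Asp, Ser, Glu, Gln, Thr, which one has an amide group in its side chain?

Only N (asparagine) and Q (glutamine) carry a side-chain carboxamide.
Of the listed options, only Gln belongs to this group.

Gln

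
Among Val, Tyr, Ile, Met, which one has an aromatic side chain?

Tyr

The aromatic amino acids are Phe (F, benzyl), Trp (W, indole), and Tyr (Y, phenol).
Of the listed options, only Tyr belongs to this group.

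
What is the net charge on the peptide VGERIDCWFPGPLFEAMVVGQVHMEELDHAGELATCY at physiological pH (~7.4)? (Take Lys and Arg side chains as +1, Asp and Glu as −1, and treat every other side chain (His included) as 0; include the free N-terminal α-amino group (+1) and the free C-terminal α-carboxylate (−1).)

Positive (K, R): R4 → +1.
Negative (D, E): E3, D6, E15, E25, E26, D28, E32 → −7.
The N-terminus (+1) and C-terminus (−1) cancel.
Net charge = (+1) + (−7) = −6.

-6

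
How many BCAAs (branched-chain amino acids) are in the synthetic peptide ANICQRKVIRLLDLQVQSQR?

Valine (V), leucine (L), and isoleucine (I) are the branched-chain amino acids.
Matching residues: I3, V8, I9, L11, L12, L14, V16.

7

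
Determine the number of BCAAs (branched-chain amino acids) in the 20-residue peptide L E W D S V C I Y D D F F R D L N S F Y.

Valine (V), leucine (L), and isoleucine (I) are the branched-chain amino acids.
Matching residues: L1, V6, I8, L16.

4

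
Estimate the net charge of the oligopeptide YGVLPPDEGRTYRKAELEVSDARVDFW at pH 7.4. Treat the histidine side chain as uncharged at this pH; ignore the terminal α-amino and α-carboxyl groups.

-2

The side chains ionized at physiological pH are Lys/Arg (+1) and Asp/Glu (−1); with His treated as neutral, nothing else contributes.
Positive (K, R): R10, R13, K14, R23 → +4.
Negative (D, E): D7, E8, E16, E18, D21, D25 → −6.
Net charge = (+4) + (−6) = −2.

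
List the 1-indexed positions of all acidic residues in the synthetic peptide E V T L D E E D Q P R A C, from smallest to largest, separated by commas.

Aspartate (D) and glutamate (E) have carboxylic-acid side chains and are the acidic amino acids.
Matching residues: E1, D5, E6, E7, D8.

1, 5, 6, 7, 8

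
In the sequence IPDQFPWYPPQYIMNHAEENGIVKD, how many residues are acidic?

4

The acidic residues are Asp (D) and Glu (E), whose side chains end in a carboxylate group.
Matching residues: D3, E18, E19, D25.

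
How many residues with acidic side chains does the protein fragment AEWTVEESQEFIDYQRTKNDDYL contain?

7

The acidic residues are Asp (D) and Glu (E), whose side chains end in a carboxylate group.
Matching residues: E2, E6, E7, E10, D13, D20, D21.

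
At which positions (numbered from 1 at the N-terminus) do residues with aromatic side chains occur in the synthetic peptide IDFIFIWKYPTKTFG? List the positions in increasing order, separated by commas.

3, 5, 7, 9, 14

Phenylalanine (F), tryptophan (W), and tyrosine (Y) have aromatic ring side chains.
Matching residues: F3, F5, W7, Y9, F14.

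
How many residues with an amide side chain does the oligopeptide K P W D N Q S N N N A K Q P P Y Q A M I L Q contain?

Only N (asparagine) and Q (glutamine) carry a side-chain carboxamide.
Matching residues: N5, Q6, N8, N9, N10, Q13, Q17, Q22.

8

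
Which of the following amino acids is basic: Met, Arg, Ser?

Lysine (K), arginine (R), and histidine (H) have basic, nitrogen-containing side chains.
Of the listed options, only Arg belongs to this group.

Arg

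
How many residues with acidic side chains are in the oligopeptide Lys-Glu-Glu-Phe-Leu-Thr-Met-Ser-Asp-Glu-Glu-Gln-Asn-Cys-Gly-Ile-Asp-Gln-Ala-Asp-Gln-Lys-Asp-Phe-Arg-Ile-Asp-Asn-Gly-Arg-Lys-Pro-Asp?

10

Only D (aspartate) and E (glutamate) carry a side-chain carboxylic acid.
Matching residues: Glu2, Glu3, Asp9, Glu10, Glu11, Asp17, Asp20, Asp23, Asp27, Asp33.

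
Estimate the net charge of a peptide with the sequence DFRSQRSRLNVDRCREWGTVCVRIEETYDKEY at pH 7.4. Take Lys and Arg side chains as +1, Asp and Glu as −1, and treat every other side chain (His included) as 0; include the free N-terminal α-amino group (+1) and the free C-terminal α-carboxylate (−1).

0

Positive (K, R): R3, R6, R8, R13, R15, R23, K30 → +7.
Negative (D, E): D1, D12, E16, E25, E26, D29, E31 → −7.
The N-terminus (+1) and C-terminus (−1) cancel.
Net charge = (+7) + (−7) = 0.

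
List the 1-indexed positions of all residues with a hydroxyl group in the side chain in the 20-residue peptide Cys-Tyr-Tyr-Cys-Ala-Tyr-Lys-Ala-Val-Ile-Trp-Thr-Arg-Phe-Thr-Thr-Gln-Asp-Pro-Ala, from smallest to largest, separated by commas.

2, 3, 6, 12, 15, 16

The –OH-bearing residues are Ser, Thr (aliphatic alcohols), and Tyr (phenol).
Matching residues: Tyr2, Tyr3, Tyr6, Thr12, Thr15, Thr16.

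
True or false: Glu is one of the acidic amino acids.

True

Only D (aspartate) and E (glutamate) carry a side-chain carboxylic acid.
Glutamate is in this group.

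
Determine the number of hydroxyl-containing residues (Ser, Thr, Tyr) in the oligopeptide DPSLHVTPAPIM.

Matching residues: S3, T7.

2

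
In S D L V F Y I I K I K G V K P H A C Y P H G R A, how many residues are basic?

Lysine (K), arginine (R), and histidine (H) have basic, nitrogen-containing side chains.
Matching residues: K9, K11, K14, H16, H21, R23.

6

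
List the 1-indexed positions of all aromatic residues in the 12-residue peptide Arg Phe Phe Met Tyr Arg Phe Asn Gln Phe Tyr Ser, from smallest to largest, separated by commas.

2, 3, 5, 7, 10, 11

Phenylalanine (F), tryptophan (W), and tyrosine (Y) have aromatic ring side chains.
Matching residues: Phe2, Phe3, Tyr5, Phe7, Phe10, Tyr11.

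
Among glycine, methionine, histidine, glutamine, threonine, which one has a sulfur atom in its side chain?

methionine

The sulfur-bearing residues are cysteine (–SH) and methionine (–S–CH₃).
Of the listed options, only methionine belongs to this group.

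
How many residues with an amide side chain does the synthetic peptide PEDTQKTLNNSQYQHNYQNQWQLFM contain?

10

The amide-side-chain residues are Asn (N) and Gln (Q).
Matching residues: Q5, N9, N10, Q12, Q14, N16, Q18, N19, Q20, Q22.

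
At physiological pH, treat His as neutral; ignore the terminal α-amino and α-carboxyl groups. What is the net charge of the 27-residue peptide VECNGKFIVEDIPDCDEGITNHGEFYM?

-6

Near pH 7.4, K and R contribute +1 each, D and E contribute −1 each, and every other side chain (His included, as stated) is uncharged.
Positive (K, R): K6 → +1.
Negative (D, E): E2, E10, D11, D14, D16, E17, E24 → −7.
Net charge = (+1) + (−7) = −6.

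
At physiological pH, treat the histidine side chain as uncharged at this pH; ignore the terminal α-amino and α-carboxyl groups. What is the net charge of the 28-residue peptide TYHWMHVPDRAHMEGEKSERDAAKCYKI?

0

The side chains ionized at physiological pH are Lys/Arg (+1) and Asp/Glu (−1); with His treated as neutral, nothing else contributes.
Positive (K, R): R10, K17, R20, K24, K27 → +5.
Negative (D, E): D9, E14, E16, E19, D21 → −5.
Net charge = (+5) + (−5) = 0.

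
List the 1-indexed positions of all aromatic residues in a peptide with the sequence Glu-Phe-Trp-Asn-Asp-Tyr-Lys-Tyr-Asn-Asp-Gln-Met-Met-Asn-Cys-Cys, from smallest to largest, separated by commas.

2, 3, 6, 8

F, W, and Y each carry an aromatic ring on the side chain.
Matching residues: Phe2, Trp3, Tyr6, Tyr8.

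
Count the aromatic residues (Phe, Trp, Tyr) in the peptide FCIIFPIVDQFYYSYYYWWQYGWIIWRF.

14

Matching residues: F1, F5, F11, Y12, Y13, Y15, Y16, Y17, W18, W19, Y21, W23, W26, F28.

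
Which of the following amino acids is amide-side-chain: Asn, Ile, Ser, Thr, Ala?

Asn

Only N (asparagine) and Q (glutamine) carry a side-chain carboxamide.
Of the listed options, only Asn belongs to this group.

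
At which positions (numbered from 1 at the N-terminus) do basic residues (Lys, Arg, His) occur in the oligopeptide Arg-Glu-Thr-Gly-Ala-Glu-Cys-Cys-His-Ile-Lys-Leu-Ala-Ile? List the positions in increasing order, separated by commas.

1, 9, 11

Matching residues: Arg1, His9, Lys11.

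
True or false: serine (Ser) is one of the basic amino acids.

False

The basic amino acids are Lys (K), Arg (R), and His (H).
Serine is not in this group.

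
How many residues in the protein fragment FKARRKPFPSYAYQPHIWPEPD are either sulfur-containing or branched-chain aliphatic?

1

Sulfur-containing: C, M. Branched-chain aliphatic: I, L, V.
Sulfur-containing residues here: none (0).
Branched-chain aliphatic residues here: I17 (1).
The two groups share no amino acid, so total = 0 + 1 = 1.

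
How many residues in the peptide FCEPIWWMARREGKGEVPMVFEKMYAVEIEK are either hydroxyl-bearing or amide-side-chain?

1

Hydroxyl-bearing: S, T, Y. Amide-side-chain: N, Q.
Hydroxyl-bearing residues here: Y25 (1).
Amide-side-chain residues here: none (0).
The two groups share no amino acid, so total = 1 + 0 = 1.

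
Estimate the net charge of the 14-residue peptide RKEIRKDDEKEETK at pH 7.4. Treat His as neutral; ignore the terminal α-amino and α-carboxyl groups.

The side chains ionized at physiological pH are Lys/Arg (+1) and Asp/Glu (−1); with His treated as neutral, nothing else contributes.
Positive (K, R): R1, K2, R5, K6, K10, K14 → +6.
Negative (D, E): E3, D7, D8, E9, E11, E12 → −6.
Net charge = (+6) + (−6) = 0.

0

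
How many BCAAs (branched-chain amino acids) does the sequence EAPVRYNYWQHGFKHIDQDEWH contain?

2

The BCAAs are Val, Leu, and Ile — aliphatic side chains with a branch point.
Matching residues: V4, I16.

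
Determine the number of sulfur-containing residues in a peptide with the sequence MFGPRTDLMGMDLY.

3

Cysteine (C, thiol) and methionine (M, thioether) are the two sulfur-containing amino acids.
Matching residues: M1, M9, M11.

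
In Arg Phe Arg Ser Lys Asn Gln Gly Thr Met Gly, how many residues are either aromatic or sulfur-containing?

2

Aromatic: F, W, Y. Sulfur-containing: C, M.
Aromatic residues here: Phe2 (1).
Sulfur-containing residues here: Met10 (1).
The two groups share no amino acid, so total = 1 + 1 = 2.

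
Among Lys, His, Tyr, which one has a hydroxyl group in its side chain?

The –OH-bearing residues are Ser, Thr (aliphatic alcohols), and Tyr (phenol).
Of the listed options, only Tyr belongs to this group.

Tyr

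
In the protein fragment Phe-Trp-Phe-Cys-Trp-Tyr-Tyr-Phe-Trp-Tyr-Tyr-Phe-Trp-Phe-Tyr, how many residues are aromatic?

The aromatic amino acids are Phe (F, benzyl), Trp (W, indole), and Tyr (Y, phenol).
Matching residues: Phe1, Trp2, Phe3, Trp5, Tyr6, Tyr7, Phe8, Trp9, Tyr10, Tyr11, Phe12, Trp13, Phe14, Tyr15.

14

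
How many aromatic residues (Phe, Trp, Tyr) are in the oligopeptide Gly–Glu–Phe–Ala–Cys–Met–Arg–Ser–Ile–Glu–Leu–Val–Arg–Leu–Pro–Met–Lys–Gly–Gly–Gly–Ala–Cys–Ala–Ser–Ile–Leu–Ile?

Matching residues: Phe3.

1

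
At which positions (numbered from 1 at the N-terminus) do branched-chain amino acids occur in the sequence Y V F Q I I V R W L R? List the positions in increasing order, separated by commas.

Valine (V), leucine (L), and isoleucine (I) are the branched-chain amino acids.
Matching residues: V2, I5, I6, V7, L10.

2, 5, 6, 7, 10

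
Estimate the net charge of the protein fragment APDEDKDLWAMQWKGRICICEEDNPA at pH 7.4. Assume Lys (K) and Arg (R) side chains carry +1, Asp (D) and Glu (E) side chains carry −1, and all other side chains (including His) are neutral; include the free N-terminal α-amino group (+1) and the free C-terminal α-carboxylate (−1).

Positive (K, R): K6, K14, R16 → +3.
Negative (D, E): D3, E4, D5, D7, E21, E22, D23 → −7.
The N-terminus (+1) and C-terminus (−1) cancel.
Net charge = (+3) + (−7) = −4.

-4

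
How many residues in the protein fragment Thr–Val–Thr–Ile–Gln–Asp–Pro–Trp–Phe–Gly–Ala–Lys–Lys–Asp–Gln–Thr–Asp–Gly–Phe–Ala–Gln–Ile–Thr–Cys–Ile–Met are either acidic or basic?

5

Acidic: D, E. Basic: H, K, R.
Acidic residues here: Asp6, Asp14, Asp17 (3).
Basic residues here: Lys12, Lys13 (2).
The two groups share no amino acid, so total = 3 + 2 = 5.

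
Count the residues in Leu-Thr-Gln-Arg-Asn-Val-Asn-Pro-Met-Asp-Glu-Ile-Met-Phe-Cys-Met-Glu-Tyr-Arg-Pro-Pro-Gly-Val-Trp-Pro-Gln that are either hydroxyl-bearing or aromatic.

4

Hydroxyl-bearing: S, T, Y. Aromatic: F, W, Y.
Hydroxyl-bearing residues here: Thr2, Tyr18 (2).
Aromatic residues here: Phe14, Tyr18, Trp24 (3).
Y is in both groups, so the 1 Y residue must not be double-counted.
Total = 2 + 3 − 1 = 4.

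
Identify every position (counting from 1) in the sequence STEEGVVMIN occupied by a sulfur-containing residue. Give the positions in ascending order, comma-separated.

8

Matching residues: M8.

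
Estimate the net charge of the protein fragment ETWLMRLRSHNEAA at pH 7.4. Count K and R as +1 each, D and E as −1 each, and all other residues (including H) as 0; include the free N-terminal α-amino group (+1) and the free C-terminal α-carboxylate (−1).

Positive (K, R): R6, R8 → +2.
Negative (D, E): E1, E12 → −2.
The N-terminus (+1) and C-terminus (−1) cancel.
Net charge = (+2) + (−2) = 0.

0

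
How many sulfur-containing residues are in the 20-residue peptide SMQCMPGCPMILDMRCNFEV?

Only Cys (C) and Met (M) have a sulfur atom in the side chain.
Matching residues: M2, C4, M5, C8, M10, M14, C16.

7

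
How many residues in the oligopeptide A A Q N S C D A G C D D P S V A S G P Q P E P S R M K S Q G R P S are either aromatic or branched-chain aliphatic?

1

Aromatic: F, W, Y. Branched-chain aliphatic: I, L, V.
Aromatic residues here: none (0).
Branched-chain aliphatic residues here: V15 (1).
The two groups share no amino acid, so total = 0 + 1 = 1.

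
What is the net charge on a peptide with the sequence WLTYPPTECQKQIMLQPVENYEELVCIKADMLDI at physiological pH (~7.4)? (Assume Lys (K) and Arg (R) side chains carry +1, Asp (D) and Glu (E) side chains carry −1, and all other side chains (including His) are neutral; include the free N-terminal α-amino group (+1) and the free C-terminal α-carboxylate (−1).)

Positive (K, R): K11, K28 → +2.
Negative (D, E): E8, E19, E22, E23, D30, D33 → −6.
The N-terminus (+1) and C-terminus (−1) cancel.
Net charge = (+2) + (−6) = −4.

-4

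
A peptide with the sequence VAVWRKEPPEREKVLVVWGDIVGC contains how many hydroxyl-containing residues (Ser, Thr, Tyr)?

0

None of the 24 residues belong to this group.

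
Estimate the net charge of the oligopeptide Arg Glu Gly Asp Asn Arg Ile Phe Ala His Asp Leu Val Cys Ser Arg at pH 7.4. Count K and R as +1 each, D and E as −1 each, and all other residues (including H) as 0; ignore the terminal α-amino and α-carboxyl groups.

Positive (K, R): Arg1, Arg6, Arg16 → +3.
Negative (D, E): Glu2, Asp4, Asp11 → −3.
Net charge = (+3) + (−3) = 0.

0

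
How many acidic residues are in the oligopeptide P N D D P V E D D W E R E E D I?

9

Only D (aspartate) and E (glutamate) carry a side-chain carboxylic acid.
Matching residues: D3, D4, E7, D8, D9, E11, E13, E14, D15.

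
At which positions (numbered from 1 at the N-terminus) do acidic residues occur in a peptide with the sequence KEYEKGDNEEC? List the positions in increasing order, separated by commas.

Only D (aspartate) and E (glutamate) carry a side-chain carboxylic acid.
Matching residues: E2, E4, D7, E9, E10.

2, 4, 7, 9, 10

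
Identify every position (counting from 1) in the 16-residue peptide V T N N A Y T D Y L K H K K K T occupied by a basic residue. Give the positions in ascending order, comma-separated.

11, 12, 13, 14, 15

Lysine (K), arginine (R), and histidine (H) have basic, nitrogen-containing side chains.
Matching residues: K11, H12, K13, K14, K15.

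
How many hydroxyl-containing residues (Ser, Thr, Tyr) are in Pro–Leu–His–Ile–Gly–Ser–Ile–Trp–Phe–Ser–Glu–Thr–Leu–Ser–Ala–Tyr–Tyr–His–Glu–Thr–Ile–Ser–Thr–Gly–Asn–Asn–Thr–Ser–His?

Matching residues: Ser6, Ser10, Thr12, Ser14, Tyr16, Tyr17, Thr20, Ser22, Thr23, Thr27, Ser28.

11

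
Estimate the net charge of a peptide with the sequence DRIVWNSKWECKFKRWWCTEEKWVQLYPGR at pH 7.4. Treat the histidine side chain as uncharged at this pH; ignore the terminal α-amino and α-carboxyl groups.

The side chains ionized at physiological pH are Lys/Arg (+1) and Asp/Glu (−1); with His treated as neutral, nothing else contributes.
Positive (K, R): R2, K8, K12, K14, R15, K22, R30 → +7.
Negative (D, E): D1, E10, E20, E21 → −4.
Net charge = (+7) + (−4) = +3.

+3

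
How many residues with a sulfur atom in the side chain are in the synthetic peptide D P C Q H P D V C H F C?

3

Only Cys (C) and Met (M) have a sulfur atom in the side chain.
Matching residues: C3, C9, C12.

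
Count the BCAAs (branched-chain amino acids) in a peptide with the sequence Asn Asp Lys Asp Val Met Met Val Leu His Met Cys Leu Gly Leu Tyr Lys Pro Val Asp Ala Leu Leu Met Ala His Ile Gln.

9

The BCAAs are Val, Leu, and Ile — aliphatic side chains with a branch point.
Matching residues: Val5, Val8, Leu9, Leu13, Leu15, Val19, Leu22, Leu23, Ile27.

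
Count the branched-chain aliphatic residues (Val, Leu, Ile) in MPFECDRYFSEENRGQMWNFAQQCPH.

None of the 26 residues belong to this group.

0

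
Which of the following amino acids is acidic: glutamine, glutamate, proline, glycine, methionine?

glutamate

Only D (aspartate) and E (glutamate) carry a side-chain carboxylic acid.
Of the listed options, only glutamate belongs to this group.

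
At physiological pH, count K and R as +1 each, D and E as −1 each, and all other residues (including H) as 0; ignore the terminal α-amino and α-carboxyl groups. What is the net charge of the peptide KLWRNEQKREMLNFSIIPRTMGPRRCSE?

Positive (K, R): K1, R4, K8, R9, R19, R24, R25 → +7.
Negative (D, E): E6, E10, E28 → −3.
Net charge = (+7) + (−3) = +4.

+4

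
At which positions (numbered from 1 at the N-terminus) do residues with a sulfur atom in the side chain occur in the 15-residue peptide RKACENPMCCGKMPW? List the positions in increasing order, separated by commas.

Cysteine (C, thiol) and methionine (M, thioether) are the two sulfur-containing amino acids.
Matching residues: C4, M8, C9, C10, M13.

4, 8, 9, 10, 13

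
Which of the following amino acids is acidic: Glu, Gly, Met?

Glu

Aspartate (D) and glutamate (E) have carboxylic-acid side chains and are the acidic amino acids.
Of the listed options, only Glu belongs to this group.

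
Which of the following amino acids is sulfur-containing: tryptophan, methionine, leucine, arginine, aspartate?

methionine

The sulfur-bearing residues are cysteine (–SH) and methionine (–S–CH₃).
Of the listed options, only methionine belongs to this group.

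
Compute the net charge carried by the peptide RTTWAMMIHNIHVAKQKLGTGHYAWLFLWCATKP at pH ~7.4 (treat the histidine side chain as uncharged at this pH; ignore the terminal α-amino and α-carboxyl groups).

The side chains ionized at physiological pH are Lys/Arg (+1) and Asp/Glu (−1); with His treated as neutral, nothing else contributes.
Positive (K, R): R1, K15, K17, K33 → +4.
Negative (D, E): none → −0.
Net charge = (+4) + (−0) = +4.

+4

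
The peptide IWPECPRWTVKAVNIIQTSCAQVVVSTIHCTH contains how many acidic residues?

Aspartate (D) and glutamate (E) have carboxylic-acid side chains and are the acidic amino acids.
Matching residues: E4.

1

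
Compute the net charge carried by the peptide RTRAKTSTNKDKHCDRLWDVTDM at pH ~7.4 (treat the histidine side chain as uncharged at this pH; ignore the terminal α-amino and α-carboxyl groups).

The side chains ionized at physiological pH are Lys/Arg (+1) and Asp/Glu (−1); with His treated as neutral, nothing else contributes.
Positive (K, R): R1, R3, K5, K10, K12, R16 → +6.
Negative (D, E): D11, D15, D19, D22 → −4.
Net charge = (+6) + (−4) = +2.

+2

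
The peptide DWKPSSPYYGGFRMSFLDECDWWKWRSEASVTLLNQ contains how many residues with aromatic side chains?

8

The aromatic amino acids are Phe (F, benzyl), Trp (W, indole), and Tyr (Y, phenol).
Matching residues: W2, Y8, Y9, F12, F16, W22, W23, W25.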